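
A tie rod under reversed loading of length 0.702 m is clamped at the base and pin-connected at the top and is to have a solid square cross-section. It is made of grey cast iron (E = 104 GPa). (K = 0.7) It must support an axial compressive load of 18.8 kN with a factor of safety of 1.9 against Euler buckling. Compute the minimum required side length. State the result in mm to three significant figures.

Required P_cr = n·P = 1.9 × 18.8 = 35.72 kN
L_e = K·L = 0.7 × 0.702 = 0.4914 m
Required I = P_cr·L_e²/(π²E) = 3.572×10^4 × 0.4914² / (π² × 1.04×10^11) = 8.403×10^-9 m⁴
I_req = 8.403×10^3 mm⁴
Solid square: I = a⁴/12  ⇒  a = (12I)^(1/4) = (12×8.403×10^3)^(1/4) = 17.8 mm

a ≈ 17.8 mm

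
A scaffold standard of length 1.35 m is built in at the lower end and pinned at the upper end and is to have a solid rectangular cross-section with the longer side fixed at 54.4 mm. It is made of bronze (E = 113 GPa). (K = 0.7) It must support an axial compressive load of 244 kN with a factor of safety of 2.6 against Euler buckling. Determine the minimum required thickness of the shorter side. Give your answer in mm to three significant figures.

b ≈ 48.2 mm

Required P_cr = n·P = 2.6 × 244 = 634.4 kN
L_e = K·L = 0.7 × 1.35 = 0.9450 m
Required I = P_cr·L_e²/(π²E) = 6.344×10^5 × 0.9450² / (π² × 1.13×10^11) = 5.080×10^-7 m⁴
I_req = 5.080×10^5 mm⁴
Rectangle, weak axis: I_min = h·b³/12 with h = 54.4 mm fixed  ⇒  b = (12I/h)^(1/3) = 48.2 mm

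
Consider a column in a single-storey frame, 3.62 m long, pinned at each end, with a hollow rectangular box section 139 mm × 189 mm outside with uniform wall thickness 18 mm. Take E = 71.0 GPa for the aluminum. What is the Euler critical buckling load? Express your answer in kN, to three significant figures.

Inner dimensions: h_i = 189 − 2×18 = 153.0 mm, b_i = 139 − 2×18 = 103.0 mm
Weak-axis I_min = (h_o·b_o³ − h_i·b_i³)/12 with b_o = 139, b_i = 103.0 mm (shorter outer/inner sides).
I_min = (189×139³ − 153.0×103.0³)/12 = 2.837×10^7 mm⁴
I = 2.837×10^7 mm⁴ = 2.837×10^-5 m⁴
Effective length L_e = K·L = 1 × 3.62 = 3.620 m
P_cr = π²EI / L_e² = π² × 71.0×10⁹ × 2.837×10^-5 / 3.620² = 1.517×10^6 N

P_cr ≈ 1520 kN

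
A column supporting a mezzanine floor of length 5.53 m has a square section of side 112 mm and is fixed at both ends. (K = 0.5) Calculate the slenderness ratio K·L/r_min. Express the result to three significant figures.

λ ≈ 85.5

I = a⁴/12 = 112⁴/12 = 1.311×10^7 mm⁴
A = 1.254×10^4 mm²;  r_min = √(I/A) = √(1.311×10^7/1.254×10^4) = 32.33 mm
L_e = K·L = 0.5 × 5.53 m = 2.765 m = 2765.0 mm
λ = L_e / r_min = 2765.0 / 32.33 = 85.5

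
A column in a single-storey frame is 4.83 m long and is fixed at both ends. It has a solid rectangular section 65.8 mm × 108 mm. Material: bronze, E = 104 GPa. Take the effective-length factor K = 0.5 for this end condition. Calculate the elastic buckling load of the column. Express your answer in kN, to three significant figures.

P_cr ≈ 451 kN

Buckling occurs about the weak axis: I_min = h·b³/12 with b = 65.8 mm (the shorter side).
I_min = 108×65.8³/12 = 2.564×10^6 mm⁴
I = 2.564×10^6 mm⁴ = 2.564×10^-6 m⁴
Effective length L_e = K·L = 0.5 × 4.83 = 2.415 m
P_cr = π²EI / L_e² = π² × 104×10⁹ × 2.564×10^-6 / 2.415² = 4.513×10^5 N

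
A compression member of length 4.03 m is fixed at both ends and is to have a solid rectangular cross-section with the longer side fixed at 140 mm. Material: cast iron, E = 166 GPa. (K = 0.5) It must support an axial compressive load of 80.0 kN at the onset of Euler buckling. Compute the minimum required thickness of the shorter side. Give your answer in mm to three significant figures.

b ≈ 25.7 mm

L_e = K·L = 0.5 × 4.03 = 2.015 m
Required I = P_cr·L_e²/(π²E) = 8.000×10^4 × 2.015² / (π² × 1.66×10^11) = 1.983×10^-7 m⁴
I_req = 1.983×10^5 mm⁴
Rectangle, weak axis: I_min = h·b³/12 with h = 140 mm fixed  ⇒  b = (12I/h)^(1/3) = 25.7 mm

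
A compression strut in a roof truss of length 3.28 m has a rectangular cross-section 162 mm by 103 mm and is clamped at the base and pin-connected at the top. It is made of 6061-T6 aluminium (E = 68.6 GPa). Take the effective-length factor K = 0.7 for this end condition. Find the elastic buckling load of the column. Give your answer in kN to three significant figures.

P_cr ≈ 1890 kN

Buckling occurs about the weak axis: I_min = h·b³/12 with b = 103 mm (the shorter side).
I_min = 162×103³/12 = 1.475×10^7 mm⁴
I = 1.475×10^7 mm⁴ = 1.475×10^-5 m⁴
Effective length L_e = K·L = 0.7 × 3.28 = 2.296 m
P_cr = π²EI / L_e² = π² × 68.6×10⁹ × 1.475×10^-5 / 2.296² = 1.895×10^6 N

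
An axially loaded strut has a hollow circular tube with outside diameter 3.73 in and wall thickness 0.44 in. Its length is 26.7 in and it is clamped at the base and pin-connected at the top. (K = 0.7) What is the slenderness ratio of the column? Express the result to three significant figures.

λ ≈ 15.9

Inner diameter d_i = 3.73 − 2×0.44 = 2.850 in
I = π(d_o⁴ − d_i⁴)/64 = π(3.73⁴ − 2.850⁴)/64 = 6.263 in⁴
A = 4.548 in²;  r_min = √(I/A) = √(6.263/4.548) = 1.174 in
L_e = K·L = 0.7 × 26.7 = 18.69 in
λ = L_e / r_min = 18.690 / 1.174 = 15.9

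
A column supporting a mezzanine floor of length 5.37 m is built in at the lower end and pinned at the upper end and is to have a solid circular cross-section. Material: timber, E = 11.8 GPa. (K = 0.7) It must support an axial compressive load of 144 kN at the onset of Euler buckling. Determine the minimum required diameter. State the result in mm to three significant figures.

d ≈ 137 mm

L_e = K·L = 0.7 × 5.37 = 3.759 m
Required I = P_cr·L_e²/(π²E) = 1.440×10^5 × 3.759² / (π² × 1.18×10^10) = 1.747×10^-5 m⁴
I_req = 1.747×10^7 mm⁴
Solid circle: I = πd⁴/64  ⇒  d = (64I/π)^(1/4) = (64×1.747×10^7/π)^(1/4) = 137 mm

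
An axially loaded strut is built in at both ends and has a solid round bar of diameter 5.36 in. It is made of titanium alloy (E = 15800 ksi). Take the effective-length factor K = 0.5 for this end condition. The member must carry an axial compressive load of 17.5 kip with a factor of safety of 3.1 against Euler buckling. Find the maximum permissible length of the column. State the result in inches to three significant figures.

I = πd⁴/64 = π×5.36⁴/64 = 40.52 in⁴
Required critical load P_cr = n·P = 3.1 × 17.5 = 54.25 kip = 5.425×10^4 lb
From P_cr = π²EI/(K·L)²:  L = (1/K)·√(π²EI/P_cr) = (1/0.5)·√(π²×1.58×10^7×40.52/5.425×10^4)
L = 683 in

L_max ≈ 683 in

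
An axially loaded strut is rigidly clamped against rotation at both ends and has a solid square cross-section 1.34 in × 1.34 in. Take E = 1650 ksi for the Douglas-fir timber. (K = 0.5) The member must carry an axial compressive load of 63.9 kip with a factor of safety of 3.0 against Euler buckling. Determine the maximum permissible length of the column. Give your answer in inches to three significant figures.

L_max ≈ 9.55 in

I = a⁴/12 = 1.34⁴/12 = 0.2687 in⁴
Required critical load P_cr = n·P = 3.0 × 63.9 = 191.7 kip = 1.917×10^5 lb
From P_cr = π²EI/(K·L)²:  L = (1/K)·√(π²EI/P_cr) = (1/0.5)·√(π²×1.65×10^6×0.2687/1.917×10^5)
L = 9.55 in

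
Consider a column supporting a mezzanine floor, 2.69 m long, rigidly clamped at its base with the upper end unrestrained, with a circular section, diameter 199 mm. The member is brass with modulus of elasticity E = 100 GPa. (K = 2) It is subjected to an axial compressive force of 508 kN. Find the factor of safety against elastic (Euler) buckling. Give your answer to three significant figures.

n ≈ 5.17

I = πd⁴/64 = π×199⁴/64 = 7.698×10^7 mm⁴
I = 7.698×10^7 mm⁴ = 7.698×10^-5 m⁴
Effective length L_e = K·L = 2 × 2.69 = 5.380 m
P_cr = π²EI / L_e² = π² × 100×10⁹ × 7.698×10^-5 / 5.380² = 2.625×10^6 N
Factor of safety n = P_cr / P = 2624.9 / 508 = 5.17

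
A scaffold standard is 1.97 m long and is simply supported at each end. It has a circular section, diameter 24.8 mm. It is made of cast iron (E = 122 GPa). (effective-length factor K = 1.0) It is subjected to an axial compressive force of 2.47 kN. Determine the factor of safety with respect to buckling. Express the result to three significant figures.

n ≈ 2.33

I = πd⁴/64 = π×24.8⁴/64 = 1.857×10^4 mm⁴
I = 1.857×10^4 mm⁴ = 1.857×10^-8 m⁴
Effective length L_e = K·L = 1 × 1.97 = 1.970 m
P_cr = π²EI / L_e² = π² × 122×10⁹ × 1.857×10^-8 / 1.970² = 5.761×10^3 N
Factor of safety n = P_cr / P = 5.7611 / 2.47 = 2.33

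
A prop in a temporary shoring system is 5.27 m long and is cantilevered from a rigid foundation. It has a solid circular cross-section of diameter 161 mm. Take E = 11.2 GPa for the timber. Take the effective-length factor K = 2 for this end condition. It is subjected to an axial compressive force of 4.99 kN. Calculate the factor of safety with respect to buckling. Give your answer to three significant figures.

I = πd⁴/64 = π×161⁴/64 = 3.298×10^7 mm⁴
I = 3.298×10^7 mm⁴ = 3.298×10^-5 m⁴
Effective length L_e = K·L = 2 × 5.27 = 10.54 m
P_cr = π²EI / L_e² = π² × 11.2×10⁹ × 3.298×10^-5 / 10.54² = 3.282×10^4 N
Factor of safety n = P_cr / P = 32.818 / 4.99 = 6.58

n ≈ 6.58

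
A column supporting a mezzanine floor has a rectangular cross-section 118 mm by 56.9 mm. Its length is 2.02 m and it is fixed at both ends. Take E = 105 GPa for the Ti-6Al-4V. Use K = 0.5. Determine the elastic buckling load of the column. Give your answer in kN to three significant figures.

P_cr ≈ 1840 kN

Buckling occurs about the weak axis: I_min = h·b³/12 with b = 56.9 mm (the shorter side).
I_min = 118×56.9³/12 = 1.811×10^6 mm⁴
I = 1.811×10^6 mm⁴ = 1.811×10^-6 m⁴
Effective length L_e = K·L = 0.5 × 2.02 = 1.010 m
P_cr = π²EI / L_e² = π² × 105×10⁹ × 1.811×10^-6 / 1.010² = 1.840×10^6 N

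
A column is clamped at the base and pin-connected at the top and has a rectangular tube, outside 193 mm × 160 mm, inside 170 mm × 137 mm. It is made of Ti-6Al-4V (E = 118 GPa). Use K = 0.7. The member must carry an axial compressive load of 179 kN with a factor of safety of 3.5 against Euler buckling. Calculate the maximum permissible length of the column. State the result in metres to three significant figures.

Weak-axis I_min = (h_o·b_o³ − h_i·b_i³)/12 with b_o = 160, b_i = 137.0 mm (shorter outer/inner sides).
I_min = (193×160³ − 170.0×137.0³)/12 = 2.945×10^7 mm⁴
I = 2.945×10^-5 m⁴
Required critical load P_cr = n·P = 3.5 × 179 = 626.5 kN = 6.265×10^5 N
From P_cr = π²EI/(K·L)²:  L = (1/K)·√(π²EI/P_cr) = (1/0.7)·√(π²×1.18×10^11×2.945×10^-5/6.265×10^5)
L = 10.6 m

L_max ≈ 10.6 m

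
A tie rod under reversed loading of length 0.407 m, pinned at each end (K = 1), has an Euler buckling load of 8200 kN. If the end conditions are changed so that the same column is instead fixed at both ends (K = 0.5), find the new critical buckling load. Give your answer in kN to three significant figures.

P_cr ≈ 32800 kN

P_cr ∝ 1/K², so P_cr,new = P_cr,old × (K_old/K_new)² = 8200 × (1/0.5)²
= 8200 × 4.000 = 32800 kN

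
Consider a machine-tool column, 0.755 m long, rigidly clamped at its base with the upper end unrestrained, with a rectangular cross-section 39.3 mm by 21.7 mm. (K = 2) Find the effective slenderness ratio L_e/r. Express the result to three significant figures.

Buckling occurs about the weak axis: I_min = h·b³/12 with b = 21.7 mm (the shorter side).
I_min = 39.3×21.7³/12 = 3.346×10^4 mm⁴
A = 852.8 mm²;  r_min = √(I/A) = √(3.346×10^4/852.8) = 6.264 mm
L_e = K·L = 2 × 0.755 m = 1.510 m = 1510.0 mm
λ = L_e / r_min = 1510.0 / 6.264 = 241

λ ≈ 241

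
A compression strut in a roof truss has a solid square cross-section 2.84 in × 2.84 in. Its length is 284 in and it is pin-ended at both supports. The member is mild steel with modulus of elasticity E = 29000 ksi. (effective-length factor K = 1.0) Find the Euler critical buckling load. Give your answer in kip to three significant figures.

P_cr ≈ 19.2 kip

I = a⁴/12 = 2.84⁴/12 = 5.421 in⁴
Effective length L_e = K·L = 1 × 284 = 284.0 in
P_cr = π²EI / L_e² = π² × 29000×10³ × 5.421 / 284.0² = 1.924×10^4 lb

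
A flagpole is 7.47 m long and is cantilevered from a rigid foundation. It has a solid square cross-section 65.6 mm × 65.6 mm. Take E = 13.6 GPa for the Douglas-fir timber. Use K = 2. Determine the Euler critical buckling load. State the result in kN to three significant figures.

P_cr ≈ 0.928 kN

I = a⁴/12 = 65.6⁴/12 = 1.543×10^6 mm⁴
I = 1.543×10^6 mm⁴ = 1.543×10^-6 m⁴
Effective length L_e = K·L = 2 × 7.47 = 14.94 m
P_cr = π²EI / L_e² = π² × 13.6×10⁹ × 1.543×10^-6 / 14.94² = 928.1 N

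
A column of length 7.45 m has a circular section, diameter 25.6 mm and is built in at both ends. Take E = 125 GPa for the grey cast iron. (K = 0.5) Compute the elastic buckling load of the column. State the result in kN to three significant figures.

I = πd⁴/64 = π×25.6⁴/64 = 2.108×10^4 mm⁴
I = 2.108×10^4 mm⁴ = 2.108×10^-8 m⁴
Effective length L_e = K·L = 0.5 × 7.45 = 3.725 m
P_cr = π²EI / L_e² = π² × 125×10⁹ × 2.108×10^-8 / 3.725² = 1.875×10^3 N

P_cr ≈ 1.87 kN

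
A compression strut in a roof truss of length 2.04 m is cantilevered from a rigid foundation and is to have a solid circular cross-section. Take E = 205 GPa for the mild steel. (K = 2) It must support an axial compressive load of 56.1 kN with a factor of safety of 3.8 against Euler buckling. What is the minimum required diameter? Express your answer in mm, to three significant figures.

d ≈ 77.3 mm

Required P_cr = n·P = 3.8 × 56.1 = 213.2 kN
L_e = K·L = 2 × 2.04 = 4.080 m
Required I = P_cr·L_e²/(π²E) = 2.132×10^5 × 4.080² / (π² × 2.05×10^11) = 1.754×10^-6 m⁴
I_req = 1.754×10^6 mm⁴
Solid circle: I = πd⁴/64  ⇒  d = (64I/π)^(1/4) = (64×1.754×10^6/π)^(1/4) = 77.3 mm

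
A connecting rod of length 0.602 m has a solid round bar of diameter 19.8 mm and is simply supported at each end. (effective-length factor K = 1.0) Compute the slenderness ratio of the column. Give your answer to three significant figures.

λ ≈ 122

I = πd⁴/64 = π×19.8⁴/64 = 7.545×10^3 mm⁴
A = 307.9 mm²;  r_min = √(I/A) = √(7.545×10^3/307.9) = 4.950 mm
L_e = K·L = 1 × 0.602 m = 0.6020 m = 602.00 mm
λ = L_e / r_min = 602.00 / 4.950 = 122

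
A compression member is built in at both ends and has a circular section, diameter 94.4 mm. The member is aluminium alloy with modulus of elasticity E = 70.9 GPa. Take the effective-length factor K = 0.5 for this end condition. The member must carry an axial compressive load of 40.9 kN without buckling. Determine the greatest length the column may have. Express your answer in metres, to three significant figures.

I = πd⁴/64 = π×94.4⁴/64 = 3.898×10^6 mm⁴
I = 3.898×10^-6 m⁴
At the buckling limit P_cr = P = 4.090×10^4 N
From P_cr = π²EI/(K·L)²:  L = (1/K)·√(π²EI/P_cr) = (1/0.5)·√(π²×7.09×10^10×3.898×10^-6/4.090×10^4)
L = 16.3 m

L_max ≈ 16.3 m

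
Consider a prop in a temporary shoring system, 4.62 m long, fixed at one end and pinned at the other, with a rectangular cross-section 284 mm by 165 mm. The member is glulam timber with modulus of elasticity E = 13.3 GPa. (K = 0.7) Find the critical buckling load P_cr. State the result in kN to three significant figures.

Buckling occurs about the weak axis: I_min = h·b³/12 with b = 165 mm (the shorter side).
I_min = 284×165³/12 = 1.063×10^8 mm⁴
I = 1.063×10^8 mm⁴ = 1.063×10^-4 m⁴
Effective length L_e = K·L = 0.7 × 4.62 = 3.234 m
P_cr = π²EI / L_e² = π² × 13.3×10⁹ × 1.063×10^-4 / 3.234² = 1.334×10^6 N

P_cr ≈ 1330 kN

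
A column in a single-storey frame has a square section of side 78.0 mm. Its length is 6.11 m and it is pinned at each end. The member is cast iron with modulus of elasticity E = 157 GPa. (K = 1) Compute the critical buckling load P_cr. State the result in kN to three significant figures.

P_cr ≈ 128 kN

I = a⁴/12 = 78.0⁴/12 = 3.085×10^6 mm⁴
I = 3.085×10^6 mm⁴ = 3.085×10^-6 m⁴
Effective length L_e = K·L = 1 × 6.11 = 6.110 m
P_cr = π²EI / L_e² = π² × 157×10⁹ × 3.085×10^-6 / 6.110² = 1.280×10^5 N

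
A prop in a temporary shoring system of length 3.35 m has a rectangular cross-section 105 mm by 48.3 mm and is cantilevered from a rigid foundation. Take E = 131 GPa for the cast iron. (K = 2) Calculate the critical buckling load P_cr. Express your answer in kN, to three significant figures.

P_cr ≈ 28.4 kN

Buckling occurs about the weak axis: I_min = h·b³/12 with b = 48.3 mm (the shorter side).
I_min = 105×48.3³/12 = 9.859×10^5 mm⁴
I = 9.859×10^5 mm⁴ = 9.859×10^-7 m⁴
Effective length L_e = K·L = 2 × 3.35 = 6.700 m
P_cr = π²EI / L_e² = π² × 131×10⁹ × 9.859×10^-7 / 6.700² = 2.840×10^4 N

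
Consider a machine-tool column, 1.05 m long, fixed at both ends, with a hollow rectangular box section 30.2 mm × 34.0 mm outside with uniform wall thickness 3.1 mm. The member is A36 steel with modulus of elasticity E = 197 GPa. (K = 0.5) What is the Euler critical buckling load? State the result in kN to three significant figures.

P_cr ≈ 325 kN

Inner dimensions: h_i = 34.0 − 2×3.1 = 27.80 mm, b_i = 30.2 − 2×3.1 = 24.00 mm
Weak-axis I_min = (h_o·b_o³ − h_i·b_i³)/12 with b_o = 30.2, b_i = 24.00 mm (shorter outer/inner sides).
I_min = (34.0×30.2³ − 27.80×24.00³)/12 = 4.601×10^4 mm⁴
I = 4.601×10^4 mm⁴ = 4.601×10^-8 m⁴
Effective length L_e = K·L = 0.5 × 1.05 = 0.5250 m
P_cr = π²EI / L_e² = π² × 197×10⁹ × 4.601×10^-8 / 0.5250² = 3.246×10^5 N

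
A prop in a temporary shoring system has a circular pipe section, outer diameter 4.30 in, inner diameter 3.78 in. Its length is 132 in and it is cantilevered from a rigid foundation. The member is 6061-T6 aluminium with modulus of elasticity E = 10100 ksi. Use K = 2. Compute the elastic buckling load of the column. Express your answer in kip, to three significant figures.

d_o = 4.30 in, d_i = 3.78 in
I = π(d_o⁴ − d_i⁴)/64 = π(4.30⁴ − 3.780⁴)/64 = 6.760 in⁴
Effective length L_e = K·L = 2 × 132 = 264.0 in
P_cr = π²EI / L_e² = π² × 10100×10³ × 6.760 / 264.0² = 9.669×10^3 lb

P_cr ≈ 9.67 kip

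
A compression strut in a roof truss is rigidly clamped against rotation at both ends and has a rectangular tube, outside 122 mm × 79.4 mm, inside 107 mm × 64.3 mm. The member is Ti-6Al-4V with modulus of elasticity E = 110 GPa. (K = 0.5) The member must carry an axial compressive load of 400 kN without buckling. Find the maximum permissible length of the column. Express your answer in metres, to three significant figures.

L_max ≈ 5.43 m

Weak-axis I_min = (h_o·b_o³ − h_i·b_i³)/12 with b_o = 79.4, b_i = 64.30 mm (shorter outer/inner sides).
I_min = (122×79.4³ − 107.0×64.30³)/12 = 2.719×10^6 mm⁴
I = 2.719×10^-6 m⁴
At the buckling limit P_cr = P = 4.000×10^5 N
From P_cr = π²EI/(K·L)²:  L = (1/K)·√(π²EI/P_cr) = (1/0.5)·√(π²×1.10×10^11×2.719×10^-6/4.000×10^5)
L = 5.43 m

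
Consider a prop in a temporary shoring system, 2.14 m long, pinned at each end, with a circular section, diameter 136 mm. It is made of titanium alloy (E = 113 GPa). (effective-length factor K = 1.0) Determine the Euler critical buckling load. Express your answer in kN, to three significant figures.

I = πd⁴/64 = π×136⁴/64 = 1.679×10^7 mm⁴
I = 1.679×10^7 mm⁴ = 1.679×10^-5 m⁴
Effective length L_e = K·L = 1 × 2.14 = 2.140 m
P_cr = π²EI / L_e² = π² × 113×10⁹ × 1.679×10^-5 / 2.140² = 4.090×10^6 N

P_cr ≈ 4090 kN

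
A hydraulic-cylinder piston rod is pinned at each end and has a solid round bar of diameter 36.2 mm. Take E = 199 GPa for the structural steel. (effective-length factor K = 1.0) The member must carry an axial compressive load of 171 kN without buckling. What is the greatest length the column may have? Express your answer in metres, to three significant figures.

L_max ≈ 0.984 m

I = πd⁴/64 = π×36.2⁴/64 = 8.430×10^4 mm⁴
I = 8.430×10^-8 m⁴
At the buckling limit P_cr = P = 1.710×10^5 N
From P_cr = π²EI/(K·L)²:  L = (1/K)·√(π²EI/P_cr) = (1/1)·√(π²×1.99×10^11×8.430×10^-8/1.710×10^5)
L = 0.984 m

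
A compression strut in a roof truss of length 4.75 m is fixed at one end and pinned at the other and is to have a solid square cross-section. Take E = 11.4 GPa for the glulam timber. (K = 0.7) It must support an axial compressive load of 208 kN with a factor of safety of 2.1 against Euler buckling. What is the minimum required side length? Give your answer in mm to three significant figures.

Required P_cr = n·P = 2.1 × 208 = 436.8 kN
L_e = K·L = 0.7 × 4.75 = 3.325 m
Required I = P_cr·L_e²/(π²E) = 4.368×10^5 × 3.325² / (π² × 1.14×10^10) = 4.292×10^-5 m⁴
I_req = 4.292×10^7 mm⁴
Solid square: I = a⁴/12  ⇒  a = (12I)^(1/4) = (12×4.292×10^7)^(1/4) = 151 mm

a ≈ 151 mm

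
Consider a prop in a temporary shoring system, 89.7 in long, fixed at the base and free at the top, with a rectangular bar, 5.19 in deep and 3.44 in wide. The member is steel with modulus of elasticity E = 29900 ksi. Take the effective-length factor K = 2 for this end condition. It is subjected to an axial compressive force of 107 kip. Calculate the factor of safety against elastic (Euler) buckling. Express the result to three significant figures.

n ≈ 1.51

Buckling occurs about the weak axis: I_min = h·b³/12 with b = 3.44 in (the shorter side).
I_min = 5.19×3.44³/12 = 17.61 in⁴
Effective length L_e = K·L = 2 × 89.7 = 179.4 in
P_cr = π²EI / L_e² = π² × 29900×10³ × 17.61 / 179.4² = 1.614×10^5 lb
Factor of safety n = P_cr / P = 161.43 / 107 = 1.51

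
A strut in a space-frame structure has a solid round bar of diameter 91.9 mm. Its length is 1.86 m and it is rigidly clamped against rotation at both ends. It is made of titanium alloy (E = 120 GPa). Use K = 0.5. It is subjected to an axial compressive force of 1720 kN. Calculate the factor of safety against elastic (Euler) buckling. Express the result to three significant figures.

I = πd⁴/64 = π×91.9⁴/64 = 3.501×10^6 mm⁴
I = 3.501×10^6 mm⁴ = 3.501×10^-6 m⁴
Effective length L_e = K·L = 0.5 × 1.86 = 0.9300 m
P_cr = π²EI / L_e² = π² × 120×10⁹ × 3.501×10^-6 / 0.9300² = 4.795×10^6 N
Factor of safety n = P_cr / P = 4794.5 / 1720 = 2.79

n ≈ 2.79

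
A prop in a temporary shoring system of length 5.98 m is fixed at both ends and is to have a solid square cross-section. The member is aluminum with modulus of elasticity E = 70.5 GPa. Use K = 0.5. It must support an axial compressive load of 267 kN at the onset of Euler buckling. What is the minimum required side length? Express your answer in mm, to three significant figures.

a ≈ 80.1 mm

L_e = K·L = 0.5 × 5.98 = 2.990 m
Required I = P_cr·L_e²/(π²E) = 2.670×10^5 × 2.990² / (π² × 7.05×10^10) = 3.431×10^-6 m⁴
I_req = 3.431×10^6 mm⁴
Solid square: I = a⁴/12  ⇒  a = (12I)^(1/4) = (12×3.431×10^6)^(1/4) = 80.1 mm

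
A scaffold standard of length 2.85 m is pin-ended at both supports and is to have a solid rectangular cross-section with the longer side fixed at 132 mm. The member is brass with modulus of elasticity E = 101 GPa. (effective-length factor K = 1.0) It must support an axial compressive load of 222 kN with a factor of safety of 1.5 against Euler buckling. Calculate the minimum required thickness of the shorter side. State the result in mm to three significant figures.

Required P_cr = n·P = 1.5 × 222 = 333.0 kN
L_e = K·L = 1 × 2.85 = 2.850 m
Required I = P_cr·L_e²/(π²E) = 3.330×10^5 × 2.850² / (π² × 1.01×10^11) = 2.713×10^-6 m⁴
I_req = 2.713×10^6 mm⁴
Rectangle, weak axis: I_min = h·b³/12 with h = 132 mm fixed  ⇒  b = (12I/h)^(1/3) = 62.7 mm

b ≈ 62.7 mm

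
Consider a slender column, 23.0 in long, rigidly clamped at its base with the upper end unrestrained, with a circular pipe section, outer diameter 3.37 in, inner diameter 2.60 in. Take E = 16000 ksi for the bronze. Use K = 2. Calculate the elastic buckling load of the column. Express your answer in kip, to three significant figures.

d_o = 3.37 in, d_i = 2.60 in
I = π(d_o⁴ − d_i⁴)/64 = π(3.37⁴ − 2.600⁴)/64 = 4.088 in⁴
Effective length L_e = K·L = 2 × 23.0 = 46.00 in
P_cr = π²EI / L_e² = π² × 16000×10³ × 4.088 / 46.00² = 3.051×10^5 lb

P_cr ≈ 305 kip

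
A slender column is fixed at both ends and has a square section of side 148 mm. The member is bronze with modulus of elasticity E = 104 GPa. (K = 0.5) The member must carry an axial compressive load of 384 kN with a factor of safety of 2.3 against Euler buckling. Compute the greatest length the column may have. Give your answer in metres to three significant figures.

L_max ≈ 13.6 m

I = a⁴/12 = 148⁴/12 = 3.998×10^7 mm⁴
I = 3.998×10^-5 m⁴
Required critical load P_cr = n·P = 2.3 × 384 = 883.2 kN = 8.832×10^5 N
From P_cr = π²EI/(K·L)²:  L = (1/K)·√(π²EI/P_cr) = (1/0.5)·√(π²×1.04×10^11×3.998×10^-5/8.832×10^5)
L = 13.6 m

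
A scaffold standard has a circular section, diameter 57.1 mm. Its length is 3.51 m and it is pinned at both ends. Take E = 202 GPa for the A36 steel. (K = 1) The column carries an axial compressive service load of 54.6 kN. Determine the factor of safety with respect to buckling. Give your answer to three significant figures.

n ≈ 1.55

I = πd⁴/64 = π×57.1⁴/64 = 5.218×10^5 mm⁴
I = 5.218×10^5 mm⁴ = 5.218×10^-7 m⁴
Effective length L_e = K·L = 1 × 3.51 = 3.510 m
P_cr = π²EI / L_e² = π² × 202×10⁹ × 5.218×10^-7 / 3.510² = 8.444×10^4 N
Factor of safety n = P_cr / P = 84.441 / 54.6 = 1.55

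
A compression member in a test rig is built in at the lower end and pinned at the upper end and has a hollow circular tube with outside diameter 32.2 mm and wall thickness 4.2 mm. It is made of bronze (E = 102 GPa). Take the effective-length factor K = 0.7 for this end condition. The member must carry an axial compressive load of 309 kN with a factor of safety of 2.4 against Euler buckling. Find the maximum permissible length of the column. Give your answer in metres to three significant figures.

Inner diameter d_i = 32.2 − 2×4.2 = 23.80 mm
I = π(d_o⁴ − d_i⁴)/64 = π(32.2⁴ − 23.80⁴)/64 = 3.702×10^4 mm⁴
I = 3.702×10^-8 m⁴
Required critical load P_cr = n·P = 2.4 × 309 = 741.6 kN = 7.416×10^5 N
From P_cr = π²EI/(K·L)²:  L = (1/K)·√(π²EI/P_cr) = (1/0.7)·√(π²×1.02×10^11×3.702×10^-8/7.416×10^5)
L = 0.320 m

L_max ≈ 0.320 m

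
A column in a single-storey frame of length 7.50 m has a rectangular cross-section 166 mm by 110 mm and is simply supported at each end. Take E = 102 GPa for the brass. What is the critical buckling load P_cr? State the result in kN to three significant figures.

Buckling occurs about the weak axis: I_min = h·b³/12 with b = 110 mm (the shorter side).
I_min = 166×110³/12 = 1.841×10^7 mm⁴
I = 1.841×10^7 mm⁴ = 1.841×10^-5 m⁴
Effective length L_e = K·L = 1 × 7.50 = 7.500 m
P_cr = π²EI / L_e² = π² × 102×10⁹ × 1.841×10^-5 / 7.500² = 3.295×10^5 N

P_cr ≈ 330 kN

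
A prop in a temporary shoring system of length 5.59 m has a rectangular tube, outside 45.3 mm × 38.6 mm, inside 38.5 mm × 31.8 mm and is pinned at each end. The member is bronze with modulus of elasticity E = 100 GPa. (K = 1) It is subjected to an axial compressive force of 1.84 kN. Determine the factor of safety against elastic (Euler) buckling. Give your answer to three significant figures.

Weak-axis I_min = (h_o·b_o³ − h_i·b_i³)/12 with b_o = 38.6, b_i = 31.80 mm (shorter outer/inner sides).
I_min = (45.3×38.6³ − 38.50×31.80³)/12 = 1.139×10^5 mm⁴
I = 1.139×10^5 mm⁴ = 1.139×10^-7 m⁴
Effective length L_e = K·L = 1 × 5.59 = 5.590 m
P_cr = π²EI / L_e² = π² × 100×10⁹ × 1.139×10^-7 / 5.590² = 3.599×10^3 N
Factor of safety n = P_cr / P = 3.5987 / 1.84 = 1.96

n ≈ 1.96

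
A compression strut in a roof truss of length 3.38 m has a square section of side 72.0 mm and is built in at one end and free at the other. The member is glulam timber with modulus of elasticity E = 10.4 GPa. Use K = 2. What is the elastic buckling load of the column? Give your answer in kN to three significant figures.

I = a⁴/12 = 72.0⁴/12 = 2.239×10^6 mm⁴
I = 2.239×10^6 mm⁴ = 2.239×10^-6 m⁴
Effective length L_e = K·L = 2 × 3.38 = 6.760 m
P_cr = π²EI / L_e² = π² × 10.4×10⁹ × 2.239×10^-6 / 6.760² = 5.030×10^3 N

P_cr ≈ 5.03 kN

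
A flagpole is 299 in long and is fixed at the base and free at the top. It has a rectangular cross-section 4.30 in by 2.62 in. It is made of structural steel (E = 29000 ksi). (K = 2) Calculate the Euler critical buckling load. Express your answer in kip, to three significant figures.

Buckling occurs about the weak axis: I_min = h·b³/12 with b = 2.62 in (the shorter side).
I_min = 4.30×2.62³/12 = 6.445 in⁴
Effective length L_e = K·L = 2 × 299 = 598.0 in
P_cr = π²EI / L_e² = π² × 29000×10³ × 6.445 / 598.0² = 5.158×10^3 lb

P_cr ≈ 5.16 kip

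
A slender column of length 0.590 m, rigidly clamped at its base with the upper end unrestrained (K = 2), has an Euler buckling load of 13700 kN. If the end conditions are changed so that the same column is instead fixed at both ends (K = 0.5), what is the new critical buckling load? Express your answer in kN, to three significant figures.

P_cr ∝ 1/K², so P_cr,new = P_cr,old × (K_old/K_new)² = 13700 × (2/0.5)²
= 13700 × 16.00 = 219000 kN

P_cr ≈ 219000 kN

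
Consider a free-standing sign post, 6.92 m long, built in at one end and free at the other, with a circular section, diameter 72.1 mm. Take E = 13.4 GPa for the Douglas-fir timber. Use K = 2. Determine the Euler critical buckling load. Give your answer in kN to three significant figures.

I = πd⁴/64 = π×72.1⁴/64 = 1.327×10^6 mm⁴
I = 1.327×10^6 mm⁴ = 1.327×10^-6 m⁴
Effective length L_e = K·L = 2 × 6.92 = 13.84 m
P_cr = π²EI / L_e² = π² × 13.4×10⁹ × 1.327×10^-6 / 13.84² = 915.9 N

P_cr ≈ 0.916 kN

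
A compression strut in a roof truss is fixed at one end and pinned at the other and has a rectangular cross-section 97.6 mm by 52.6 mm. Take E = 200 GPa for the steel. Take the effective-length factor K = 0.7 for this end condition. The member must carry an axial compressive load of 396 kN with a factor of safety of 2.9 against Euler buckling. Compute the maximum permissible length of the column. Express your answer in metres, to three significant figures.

Buckling occurs about the weak axis: I_min = h·b³/12 with b = 52.6 mm (the shorter side).
I_min = 97.6×52.6³/12 = 1.184×10^6 mm⁴
I = 1.184×10^-6 m⁴
Required critical load P_cr = n·P = 2.9 × 396 = 1148 kN = 1.148×10^6 N
From P_cr = π²EI/(K·L)²:  L = (1/K)·√(π²EI/P_cr) = (1/0.7)·√(π²×2.00×10^11×1.184×10^-6/1.148×10^6)
L = 2.04 m

L_max ≈ 2.04 m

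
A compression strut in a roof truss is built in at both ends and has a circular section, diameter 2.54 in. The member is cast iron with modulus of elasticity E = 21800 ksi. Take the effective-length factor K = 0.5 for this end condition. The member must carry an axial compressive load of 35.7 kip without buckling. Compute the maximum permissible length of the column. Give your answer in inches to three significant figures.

L_max ≈ 222 in

I = πd⁴/64 = π×2.54⁴/64 = 2.043 in⁴
At the buckling limit P_cr = P = 3.570×10^4 lb
From P_cr = π²EI/(K·L)²:  L = (1/K)·√(π²EI/P_cr) = (1/0.5)·√(π²×2.18×10^7×2.043/3.570×10^4)
L = 222 in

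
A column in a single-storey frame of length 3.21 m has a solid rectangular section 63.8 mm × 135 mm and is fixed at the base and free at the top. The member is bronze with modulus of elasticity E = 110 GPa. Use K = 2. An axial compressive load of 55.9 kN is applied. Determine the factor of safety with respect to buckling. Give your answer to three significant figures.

n ≈ 1.38

Buckling occurs about the weak axis: I_min = h·b³/12 with b = 63.8 mm (the shorter side).
I_min = 135×63.8³/12 = 2.922×10^6 mm⁴
I = 2.922×10^6 mm⁴ = 2.922×10^-6 m⁴
Effective length L_e = K·L = 2 × 3.21 = 6.420 m
P_cr = π²EI / L_e² = π² × 110×10⁹ × 2.922×10^-6 / 6.420² = 7.696×10^4 N
Factor of safety n = P_cr / P = 76.955 / 55.9 = 1.38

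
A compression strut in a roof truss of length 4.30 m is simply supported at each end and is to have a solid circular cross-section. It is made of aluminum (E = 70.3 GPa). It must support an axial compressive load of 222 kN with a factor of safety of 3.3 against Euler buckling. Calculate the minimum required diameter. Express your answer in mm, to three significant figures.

Required P_cr = n·P = 3.3 × 222 = 732.6 kN
L_e = K·L = 1 × 4.30 = 4.300 m
Required I = P_cr·L_e²/(π²E) = 7.326×10^5 × 4.300² / (π² × 7.03×10^10) = 1.952×10^-5 m⁴
I_req = 1.952×10^7 mm⁴
Solid circle: I = πd⁴/64  ⇒  d = (64I/π)^(1/4) = (64×1.952×10^7/π)^(1/4) = 141 mm

d ≈ 141 mm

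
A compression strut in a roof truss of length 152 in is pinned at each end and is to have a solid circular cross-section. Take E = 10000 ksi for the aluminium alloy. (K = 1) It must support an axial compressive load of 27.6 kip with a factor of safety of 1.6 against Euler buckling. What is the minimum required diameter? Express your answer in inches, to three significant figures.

d ≈ 3.81 in

Required P_cr = n·P = 1.6 × 27.6 = 44.16 kip
L_e = K·L = 1 × 152 = 152.0 in
Required I = P_cr·L_e²/(π²E) = 4.416×10^4 × 152.0² / (π² × 1.00×10^7) = 10.34 in⁴
Solid circle: I = πd⁴/64  ⇒  d = (64I/π)^(1/4) = (64×10.34/π)^(1/4) = 3.81 in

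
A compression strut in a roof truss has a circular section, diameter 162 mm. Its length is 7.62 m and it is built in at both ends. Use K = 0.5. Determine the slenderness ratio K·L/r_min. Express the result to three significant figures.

λ ≈ 94.1

For a solid circle r = d/4 = 162/4 = 40.50 mm
L_e = K·L = 0.5 × 7.62 m = 3.810 m = 3810.0 mm
λ = L_e / r_min = 3810.0 / 40.50 = 94.1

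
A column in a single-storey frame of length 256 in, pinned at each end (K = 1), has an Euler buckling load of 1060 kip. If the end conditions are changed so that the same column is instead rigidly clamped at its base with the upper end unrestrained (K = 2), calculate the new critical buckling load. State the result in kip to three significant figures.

P_cr ≈ 265 kip

P_cr ∝ 1/K², so P_cr,new = P_cr,old × (K_old/K_new)² = 1060 × (1/2)²
= 1060 × 0.2500 = 265 kip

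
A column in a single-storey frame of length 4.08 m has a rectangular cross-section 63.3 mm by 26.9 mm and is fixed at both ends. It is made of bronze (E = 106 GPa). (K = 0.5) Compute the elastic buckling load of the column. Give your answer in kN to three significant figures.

P_cr ≈ 25.8 kN

Buckling occurs about the weak axis: I_min = h·b³/12 with b = 26.9 mm (the shorter side).
I_min = 63.3×26.9³/12 = 1.027×10^5 mm⁴
I = 1.027×10^5 mm⁴ = 1.027×10^-7 m⁴
Effective length L_e = K·L = 0.5 × 4.08 = 2.040 m
P_cr = π²EI / L_e² = π² × 106×10⁹ × 1.027×10^-7 / 2.040² = 2.581×10^4 N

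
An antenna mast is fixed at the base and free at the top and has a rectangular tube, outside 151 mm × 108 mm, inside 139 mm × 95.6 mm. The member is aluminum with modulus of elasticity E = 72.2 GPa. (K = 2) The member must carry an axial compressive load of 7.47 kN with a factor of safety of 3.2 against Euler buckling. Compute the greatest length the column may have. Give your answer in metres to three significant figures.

L_max ≈ 6.54 m

Weak-axis I_min = (h_o·b_o³ − h_i·b_i³)/12 with b_o = 108, b_i = 95.60 mm (shorter outer/inner sides).
I_min = (151×108³ − 139.0×95.60³)/12 = 5.731×10^6 mm⁴
I = 5.731×10^-6 m⁴
Required critical load P_cr = n·P = 3.2 × 7.47 = 23.90 kN = 2.390×10^4 N
From P_cr = π²EI/(K·L)²:  L = (1/K)·√(π²EI/P_cr) = (1/2)·√(π²×7.22×10^10×5.731×10^-6/2.390×10^4)
L = 6.54 m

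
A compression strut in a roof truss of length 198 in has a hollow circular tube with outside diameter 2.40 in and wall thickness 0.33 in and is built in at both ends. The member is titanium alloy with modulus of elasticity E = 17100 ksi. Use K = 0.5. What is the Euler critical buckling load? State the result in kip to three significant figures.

P_cr ≈ 20.3 kip

Inner diameter d_i = 2.40 − 2×0.33 = 1.740 in
I = π(d_o⁴ − d_i⁴)/64 = π(2.40⁴ − 1.740⁴)/64 = 1.179 in⁴
Effective length L_e = K·L = 0.5 × 198 = 99.00 in
P_cr = π²EI / L_e² = π² × 17100×10³ × 1.179 / 99.00² = 2.030×10^4 lb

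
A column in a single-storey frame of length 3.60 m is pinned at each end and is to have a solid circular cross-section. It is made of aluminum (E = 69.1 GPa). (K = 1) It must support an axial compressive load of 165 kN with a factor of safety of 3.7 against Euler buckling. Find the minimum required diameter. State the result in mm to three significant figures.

d ≈ 124 mm

Required P_cr = n·P = 3.7 × 165 = 610.5 kN
L_e = K·L = 1 × 3.60 = 3.600 m
Required I = P_cr·L_e²/(π²E) = 6.105×10^5 × 3.600² / (π² × 6.91×10^10) = 1.160×10^-5 m⁴
I_req = 1.160×10^7 mm⁴
Solid circle: I = πd⁴/64  ⇒  d = (64I/π)^(1/4) = (64×1.160×10^7/π)^(1/4) = 124 mm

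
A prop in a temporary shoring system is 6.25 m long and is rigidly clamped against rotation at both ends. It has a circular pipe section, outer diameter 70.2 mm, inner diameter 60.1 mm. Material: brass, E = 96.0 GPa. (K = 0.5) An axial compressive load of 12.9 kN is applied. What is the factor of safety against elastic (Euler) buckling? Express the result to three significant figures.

d_o = 70.2 mm, d_i = 60.1 mm
I = π(d_o⁴ − d_i⁴)/64 = π(70.2⁴ − 60.10⁴)/64 = 5.517×10^5 mm⁴
I = 5.517×10^5 mm⁴ = 5.517×10^-7 m⁴
Effective length L_e = K·L = 0.5 × 6.25 = 3.125 m
P_cr = π²EI / L_e² = π² × 96.0×10⁹ × 5.517×10^-7 / 3.125² = 5.353×10^4 N
Factor of safety n = P_cr / P = 53.526 / 12.9 = 4.15

n ≈ 4.15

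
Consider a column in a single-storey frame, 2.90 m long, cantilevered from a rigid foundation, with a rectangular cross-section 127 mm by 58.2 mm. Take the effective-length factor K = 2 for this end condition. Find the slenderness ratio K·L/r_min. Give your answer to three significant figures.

Buckling occurs about the weak axis: I_min = h·b³/12 with b = 58.2 mm (the shorter side).
I_min = 127×58.2³/12 = 2.086×10^6 mm⁴
A = 7.391×10^3 mm²;  r_min = √(I/A) = √(2.086×10^6/7.391×10^3) = 16.80 mm
L_e = K·L = 2 × 2.90 m = 5.800 m = 5800.0 mm
λ = L_e / r_min = 5800.0 / 16.80 = 345

λ ≈ 345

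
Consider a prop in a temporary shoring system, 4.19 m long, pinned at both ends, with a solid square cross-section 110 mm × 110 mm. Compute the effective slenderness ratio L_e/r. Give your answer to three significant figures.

λ ≈ 132

For a square r = a/√12 = 110/√12 = 31.75 mm
L_e = K·L = 1 × 4.19 m = 4.190 m = 4190.0 mm
λ = L_e / r_min = 4190.0 / 31.75 = 132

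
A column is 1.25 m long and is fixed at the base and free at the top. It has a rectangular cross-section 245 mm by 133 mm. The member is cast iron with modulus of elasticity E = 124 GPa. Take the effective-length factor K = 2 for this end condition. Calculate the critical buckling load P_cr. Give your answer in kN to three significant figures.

Buckling occurs about the weak axis: I_min = h·b³/12 with b = 133 mm (the shorter side).
I_min = 245×133³/12 = 4.803×10^7 mm⁴
I = 4.803×10^7 mm⁴ = 4.803×10^-5 m⁴
Effective length L_e = K·L = 2 × 1.25 = 2.500 m
P_cr = π²EI / L_e² = π² × 124×10⁹ × 4.803×10^-5 / 2.500² = 9.405×10^6 N

P_cr ≈ 9410 kN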